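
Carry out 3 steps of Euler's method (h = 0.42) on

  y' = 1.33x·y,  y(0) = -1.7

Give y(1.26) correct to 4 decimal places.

-3.0837

Euler: y_{n+1} = y_n + h·f(x_n, y_n).
x=0.000000, y=-1.700000: f=0.000000 → y ← -1.700000 + 0.42·0.000000 = -1.700000
x=0.420000, y=-1.700000: f=-0.949620 → y ← -1.700000 + 0.42·(-0.949620) = -2.098840
x=0.840000, y=-2.098840: f=-2.344824 → y ← -2.098840 + 0.42·(-2.344824) = -3.083667
y(1.26) ≈ -3.0837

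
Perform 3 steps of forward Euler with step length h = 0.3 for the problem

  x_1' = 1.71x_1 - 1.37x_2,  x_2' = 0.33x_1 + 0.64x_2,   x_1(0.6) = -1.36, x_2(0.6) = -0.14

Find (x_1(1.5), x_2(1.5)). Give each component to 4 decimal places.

Euler on (x_1,x_2): x_1_{n+1} = x_1_n + h·x_1', x_2_{n+1} = x_2_n + h·x_2'.
0.600000: (-1.360000, -0.140000); f=(-2.133800, -0.538400) → (-2.000140, -0.301520)
0.900000: (-2.000140, -0.301520); f=(-3.007157, -0.853019) → (-2.902287, -0.557426)
1.200000: (-2.902287, -0.557426); f=(-4.199238, -1.314507) → (-4.162058, -0.951778)
(x_1(1.5), x_2(1.5)) ≈ (-4.1621, -0.9518)

-4.1621, -0.9518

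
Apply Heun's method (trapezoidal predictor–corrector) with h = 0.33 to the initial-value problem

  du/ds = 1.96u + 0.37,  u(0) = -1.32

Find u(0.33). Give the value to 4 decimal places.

Heun: k1 = f(s_n, u_n); k2 = f(s_n + h, u_n + h·k1); u_{n+1} = u_n + (h/2)·(k1 + k2).
s=0.000000, u=-1.320000:
  k1 = f(0.000000, -1.320000) = -2.217200
  k2 = f(0.330000, -2.051676) = -3.651285
  u ← -1.320000 + (0.33/2)·(-2.217200 + (-3.651285)) = -2.288300
u(0.33) ≈ -2.2883

-2.2883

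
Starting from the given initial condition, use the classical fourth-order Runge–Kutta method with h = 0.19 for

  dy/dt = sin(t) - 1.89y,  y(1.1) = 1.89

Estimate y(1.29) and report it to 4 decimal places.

RK4: k1 = f(t_n, y_n); k2 = f(t_n + h/2, y_n + (h/2)·k1); k3 = f(t_n + h/2, y_n + (h/2)·k2); k4 = f(t_n + h, y_n + h·k3); y_{n+1} = y_n + (h/6)·(k1 + 2k2 + 2k3 + k4).
t=1.100000, y=1.890000:
  k1 = f(1.100000, 1.890000) = -2.680893
  k2 = f(1.195000, 1.635315) = -2.160530
  k3 = f(1.195000, 1.684750) = -2.253961
  k4 = f(1.290000, 1.461747) = -1.801867
  y ← 1.890000 + (0.19/6)·(k1 + 2k2 + 2k3 + k4) = 1.468461
y(1.29) ≈ 1.4685

1.4685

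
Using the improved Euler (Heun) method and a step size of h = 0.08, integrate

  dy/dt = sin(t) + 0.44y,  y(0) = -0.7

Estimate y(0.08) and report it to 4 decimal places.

Heun: k1 = f(t_n, y_n); k2 = f(t_n + h, y_n + h·k1); y_{n+1} = y_n + (h/2)·(k1 + k2).
t=0.000000, y=-0.700000:
  k1 = f(0.000000, -0.700000) = -0.308000
  k2 = f(0.080000, -0.724640) = -0.238927
  y ← -0.700000 + (0.08/2)·(-0.308000 + (-0.238927)) = -0.721877
y(0.08) ≈ -0.7219

-0.7219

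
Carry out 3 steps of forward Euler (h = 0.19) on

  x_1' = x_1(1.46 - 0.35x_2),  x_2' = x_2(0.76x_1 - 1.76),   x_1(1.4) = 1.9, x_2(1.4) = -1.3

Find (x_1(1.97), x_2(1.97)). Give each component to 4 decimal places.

4.7948, -1.4916

Euler on (x_1,x_2): x_1_{n+1} = x_1_n + h·x_1', x_2_{n+1} = x_2_n + h·x_2'.
1.400000: (1.900000, -1.300000); f=(3.638500, 0.410800) → (2.591315, -1.221948)
1.590000: (2.591315, -1.221948); f=(4.891578, -0.255875) → (3.520715, -1.270564)
1.780000: (3.520715, -1.270564); f=(6.705897, -1.163511) → (4.794835, -1.491631)
(x_1(1.97), x_2(1.97)) ≈ (4.7948, -1.4916)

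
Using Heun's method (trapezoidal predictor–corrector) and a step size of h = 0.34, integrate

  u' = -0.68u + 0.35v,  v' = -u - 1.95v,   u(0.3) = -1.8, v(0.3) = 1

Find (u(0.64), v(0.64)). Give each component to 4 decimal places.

Heun on (u,v): k1 = f(t_n, state_n); k2 = f(t_n + h, state_n + h·k1); state_{n+1} = state_n + (h/2)·(k1 + k2).
0.300000: (-1.800000, 1.000000)
  k1 = (1.574000, -0.150000)
  predictor → (-1.264840, 0.949000)
  k2 = (1.192241, -0.585710)
  → (-1.329739, 0.874929)
(u(0.64), v(0.64)) ≈ (-1.3297, 0.8749)

-1.3297, 0.8749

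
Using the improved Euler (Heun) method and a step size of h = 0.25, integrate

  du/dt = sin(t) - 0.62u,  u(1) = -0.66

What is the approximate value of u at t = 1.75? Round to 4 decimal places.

Heun: k1 = f(t_n, u_n); k2 = f(t_n + h, u_n + h·k1); u_{n+1} = u_n + (h/2)·(k1 + k2).
t=1.000000, u=-0.660000:
  k1 = f(1.000000, -0.660000) = 1.250671
  k2 = f(1.250000, -0.347332) = 1.164331
  u ← -0.660000 + (0.25/2)·(1.250671 + 1.164331) = -0.358125
t=1.250000, u=-0.358125:
  k1 = f(1.250000, -0.358125) = 1.171022
  k2 = f(1.500000, -0.065369) = 1.038024
  u ← -0.358125 + (0.25/2)·(1.171022 + 1.038024) = -0.081994
t=1.500000, u=-0.081994:
  k1 = f(1.500000, -0.081994) = 1.048331
  k2 = f(1.750000, 0.180089) = 0.872331
  u ← -0.081994 + (0.25/2)·(1.048331 + 0.872331) = 0.158089
u(1.75) ≈ 0.1581

0.1581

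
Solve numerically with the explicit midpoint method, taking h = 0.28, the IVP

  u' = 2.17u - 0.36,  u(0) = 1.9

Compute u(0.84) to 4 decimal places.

Midpoint: k1 = f(s_n, u_n); k2 = f(s_n + h/2, u_n + (h/2)·k1); u_{n+1} = u_n + h·k2.
s=0.000000, u=1.900000:
  k1 = f(0.000000, 1.900000) = 3.763000
  k2 = f(0.140000, 2.426820) = 4.906199
  u ← 1.900000 + 0.28·4.906199 = 3.273736
s=0.280000, u=3.273736:
  k1 = f(0.280000, 3.273736) = 6.744007
  k2 = f(0.420000, 4.217897) = 8.792836
  u ← 3.273736 + 0.28·8.792836 = 5.735730
s=0.560000, u=5.735730:
  k1 = f(0.560000, 5.735730) = 12.086534
  k2 = f(0.700000, 7.427845) = 15.758423
  u ← 5.735730 + 0.28·15.758423 = 10.148088
u(0.84) ≈ 10.1481

10.1481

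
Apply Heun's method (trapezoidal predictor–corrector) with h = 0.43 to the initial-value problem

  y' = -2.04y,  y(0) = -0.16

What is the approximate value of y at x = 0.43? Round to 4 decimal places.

-0.0812

Heun: k1 = f(x_n, y_n); k2 = f(x_n + h, y_n + h·k1); y_{n+1} = y_n + (h/2)·(k1 + k2).
x=0.000000, y=-0.160000:
  k1 = f(0.000000, -0.160000) = 0.326400
  k2 = f(0.430000, -0.019648) = 0.040082
  y ← -0.160000 + (0.43/2)·(0.326400 + 0.040082) = -0.081206
y(0.43) ≈ -0.0812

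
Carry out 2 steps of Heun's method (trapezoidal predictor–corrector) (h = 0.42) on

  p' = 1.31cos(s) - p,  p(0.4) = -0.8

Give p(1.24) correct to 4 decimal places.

0.0646

Heun: k1 = f(s_n, p_n); k2 = f(s_n + h, p_n + h·k1); p_{n+1} = p_n + (h/2)·(k1 + k2).
s=0.400000, p=-0.800000:
  k1 = f(0.400000, -0.800000) = 2.006590
  k2 = f(0.820000, 0.042768) = 0.850942
  p ← -0.800000 + (0.42/2)·(2.006590 + 0.850942) = -0.199918
s=0.820000, p=-0.199918:
  k1 = f(0.820000, -0.199918) = 1.093628
  k2 = f(1.240000, 0.259405) = 0.166078
  p ← -0.199918 + (0.42/2)·(1.093628 + 0.166078) = 0.064620
p(1.24) ≈ 0.0646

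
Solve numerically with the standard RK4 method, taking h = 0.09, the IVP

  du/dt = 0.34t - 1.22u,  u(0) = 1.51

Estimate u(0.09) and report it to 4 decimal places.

RK4: k1 = f(t_n, u_n); k2 = f(t_n + h/2, u_n + (h/2)·k1); k3 = f(t_n + h/2, u_n + (h/2)·k2); k4 = f(t_n + h, u_n + h·k3); u_{n+1} = u_n + (h/6)·(k1 + 2k2 + 2k3 + k4).
t=0.000000, u=1.510000:
  k1 = f(0.000000, 1.510000) = -1.842200
  k2 = f(0.045000, 1.427101) = -1.725763
  k3 = f(0.045000, 1.432341) = -1.732156
  k4 = f(0.090000, 1.354106) = -1.621409
  u ← 1.510000 + (0.09/6)·(k1 + 2k2 + 2k3 + k4) = 1.354308
u(0.09) ≈ 1.3543

1.3543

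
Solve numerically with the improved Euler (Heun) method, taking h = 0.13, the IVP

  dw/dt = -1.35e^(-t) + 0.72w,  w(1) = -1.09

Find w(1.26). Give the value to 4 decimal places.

-1.4398

Heun: k1 = f(t_n, w_n); k2 = f(t_n + h, w_n + h·k1); w_{n+1} = w_n + (h/2)·(k1 + k2).
t=1.000000, w=-1.090000:
  k1 = f(1.000000, -1.090000) = -1.281437
  k2 = f(1.130000, -1.256587) = -1.340837
  w ← -1.090000 + (0.13/2)·(-1.281437 + (-1.340837)) = -1.260448
t=1.130000, w=-1.260448:
  k1 = f(1.130000, -1.260448) = -1.343617
  k2 = f(1.260000, -1.435118) = -1.416218
  w ← -1.260448 + (0.13/2)·(-1.343617 + (-1.416218)) = -1.439837
w(1.26) ≈ -1.4398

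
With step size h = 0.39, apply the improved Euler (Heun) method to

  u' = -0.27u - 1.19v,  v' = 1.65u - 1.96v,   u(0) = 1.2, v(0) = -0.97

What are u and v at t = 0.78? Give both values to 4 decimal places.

Heun on (u,v): k1 = f(t_n, state_n); k2 = f(t_n + h, state_n + h·k1); state_{n+1} = state_n + (h/2)·(k1 + k2).
0.000000: (1.200000, -0.970000)
  k1 = (0.830300, 3.881200)
  predictor → (1.523817, 0.543668)
  k2 = (-1.058396, 1.448709)
  → (1.155521, 0.069332)
0.390000: (1.155521, 0.069332)
  k1 = (-0.394496, 1.770719)
  predictor → (1.001668, 0.759913)
  k2 = (-1.174746, 0.163323)
  → (0.849519, 0.446470)
(u(0.78), v(0.78)) ≈ (0.8495, 0.4465)

0.8495, 0.4465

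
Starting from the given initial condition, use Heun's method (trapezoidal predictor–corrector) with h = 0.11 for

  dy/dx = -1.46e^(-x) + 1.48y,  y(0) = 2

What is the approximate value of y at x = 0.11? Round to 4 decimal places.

Heun: k1 = f(x_n, y_n); k2 = f(x_n + h, y_n + h·k1); y_{n+1} = y_n + (h/2)·(k1 + k2).
x=0.000000, y=2.000000:
  k1 = f(0.000000, 2.000000) = 1.500000
  k2 = f(0.110000, 2.165000) = 1.896282
  y ← 2.000000 + (0.11/2)·(1.500000 + 1.896282) = 2.186796
y(0.11) ≈ 2.1868

2.1868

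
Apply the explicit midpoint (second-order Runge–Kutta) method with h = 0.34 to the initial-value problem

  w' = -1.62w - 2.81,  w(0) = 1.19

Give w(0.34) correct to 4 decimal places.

Midpoint: k1 = f(t_n, w_n); k2 = f(t_n + h/2, w_n + (h/2)·k1); w_{n+1} = w_n + h·k2.
t=0.000000, w=1.190000:
  k1 = f(0.000000, 1.190000) = -4.737800
  k2 = f(0.170000, 0.384574) = -3.433010
  w ← 1.190000 + 0.34·(-3.433010) = 0.022777
w(0.34) ≈ 0.0228

0.0228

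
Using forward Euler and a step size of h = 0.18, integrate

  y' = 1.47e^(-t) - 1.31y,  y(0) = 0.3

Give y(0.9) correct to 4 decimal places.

Euler: y_{n+1} = y_n + h·f(t_n, y_n).
t=0.000000, y=0.300000: f=1.077000 → y ← 0.300000 + 0.18·1.077000 = 0.493860
t=0.180000, y=0.493860: f=0.580891 → y ← 0.493860 + 0.18·0.580891 = 0.598420
t=0.360000, y=0.598420: f=0.241654 → y ← 0.598420 + 0.18·0.241654 = 0.641918
t=0.540000, y=0.641918: f=0.015727 → y ← 0.641918 + 0.18·0.015727 = 0.644749
t=0.720000, y=0.644749: f=-0.129095 → y ← 0.644749 + 0.18·(-0.129095) = 0.621512
y(0.9) ≈ 0.6215

0.6215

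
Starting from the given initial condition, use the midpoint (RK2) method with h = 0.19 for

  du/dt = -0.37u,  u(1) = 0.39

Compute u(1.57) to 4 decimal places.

0.3159

Midpoint: k1 = f(t_n, u_n); k2 = f(t_n + h/2, u_n + (h/2)·k1); u_{n+1} = u_n + h·k2.
t=1.000000, u=0.390000:
  k1 = f(1.000000, 0.390000) = -0.144300
  k2 = f(1.095000, 0.376292) = -0.139228
  u ← 0.390000 + 0.19·(-0.139228) = 0.363547
t=1.190000, u=0.363547:
  k1 = f(1.190000, 0.363547) = -0.134512
  k2 = f(1.285000, 0.350768) = -0.129784
  u ← 0.363547 + 0.19·(-0.129784) = 0.338888
t=1.380000, u=0.338888:
  k1 = f(1.380000, 0.338888) = -0.125388
  k2 = f(1.475000, 0.326976) = -0.120981
  u ← 0.338888 + 0.19·(-0.120981) = 0.315901
u(1.57) ≈ 0.3159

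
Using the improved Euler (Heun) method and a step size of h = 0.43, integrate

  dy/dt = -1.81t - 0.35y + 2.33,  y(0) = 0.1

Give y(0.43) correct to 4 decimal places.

0.8453

Heun: k1 = f(t_n, y_n); k2 = f(t_n + h, y_n + h·k1); y_{n+1} = y_n + (h/2)·(k1 + k2).
t=0.000000, y=0.100000:
  k1 = f(0.000000, 0.100000) = 2.295000
  k2 = f(0.430000, 1.086850) = 1.171303
  y ← 0.100000 + (0.43/2)·(2.295000 + 1.171303) = 0.845255
y(0.43) ≈ 0.8453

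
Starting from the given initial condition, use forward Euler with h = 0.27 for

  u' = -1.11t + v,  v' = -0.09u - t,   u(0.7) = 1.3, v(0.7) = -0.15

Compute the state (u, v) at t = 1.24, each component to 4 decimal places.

0.6589, -0.6580

Euler on (u,v): u_{n+1} = u_n + h·u', v_{n+1} = v_n + h·v'.
0.700000: (1.300000, -0.150000); f=(-0.927000, -0.817000) → (1.049710, -0.370590)
0.970000: (1.049710, -0.370590); f=(-1.447290, -1.064474) → (0.658942, -0.657998)
(u(1.24), v(1.24)) ≈ (0.6589, -0.6580)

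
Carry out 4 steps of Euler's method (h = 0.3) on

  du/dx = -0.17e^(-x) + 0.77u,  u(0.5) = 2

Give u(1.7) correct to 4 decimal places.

4.4667

Euler: u_{n+1} = u_n + h·f(x_n, u_n).
x=0.500000, u=2.000000: f=1.436890 → u ← 2.000000 + 0.3·1.436890 = 2.431067
x=0.800000, u=2.431067: f=1.795536 → u ← 2.431067 + 0.3·1.795536 = 2.969728
x=1.100000, u=2.969728: f=2.230102 → u ← 2.969728 + 0.3·2.230102 = 3.638758
x=1.400000, u=3.638758: f=2.759922 → u ← 3.638758 + 0.3·2.759922 = 4.466735
u(1.7) ≈ 4.4667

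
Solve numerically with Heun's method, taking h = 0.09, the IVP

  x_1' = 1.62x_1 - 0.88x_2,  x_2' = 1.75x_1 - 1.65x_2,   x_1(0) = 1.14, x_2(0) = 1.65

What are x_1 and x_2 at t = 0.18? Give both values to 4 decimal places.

1.2321, 1.5491

Heun on (x_1,x_2): k1 = f(t_n, state_n); k2 = f(t_n + h, state_n + h·k1); state_{n+1} = state_n + (h/2)·(k1 + k2).
0.000000: (1.140000, 1.650000)
  k1 = (0.394800, -0.727500)
  predictor → (1.175532, 1.584525)
  k2 = (0.509980, -0.557285)
  → (1.180715, 1.592185)
0.090000: (1.180715, 1.592185)
  k1 = (0.511636, -0.560853)
  predictor → (1.226762, 1.541708)
  k2 = (0.630652, -0.396984)
  → (1.232118, 1.549082)
(x_1(0.18), x_2(0.18)) ≈ (1.2321, 1.5491)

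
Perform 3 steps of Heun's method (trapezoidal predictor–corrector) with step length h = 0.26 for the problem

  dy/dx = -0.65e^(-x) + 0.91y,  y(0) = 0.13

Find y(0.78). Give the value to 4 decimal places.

Heun: k1 = f(x_n, y_n); k2 = f(x_n + h, y_n + h·k1); y_{n+1} = y_n + (h/2)·(k1 + k2).
x=0.000000, y=0.130000:
  k1 = f(0.000000, 0.130000) = -0.531700
  k2 = f(0.260000, -0.008242) = -0.508684
  y ← 0.130000 + (0.26/2)·(-0.531700 + (-0.508684)) = -0.005250
x=0.260000, y=-0.005250:
  k1 = f(0.260000, -0.005250) = -0.505961
  k2 = f(0.520000, -0.136800) = -0.510926
  y ← -0.005250 + (0.26/2)·(-0.505961 + (-0.510926)) = -0.137445
x=0.520000, y=-0.137445:
  k1 = f(0.520000, -0.137445) = -0.511513
  k2 = f(0.780000, -0.270439) = -0.544063
  y ← -0.137445 + (0.26/2)·(-0.511513 + (-0.544063)) = -0.274670
y(0.78) ≈ -0.2747

-0.2747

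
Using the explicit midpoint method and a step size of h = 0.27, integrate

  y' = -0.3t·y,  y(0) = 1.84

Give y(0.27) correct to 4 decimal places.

Midpoint: k1 = f(t_n, y_n); k2 = f(t_n + h/2, y_n + (h/2)·k1); y_{n+1} = y_n + h·k2.
t=0.000000, y=1.840000:
  k1 = f(0.000000, 1.840000) = 0.000000
  k2 = f(0.135000, 1.840000) = -0.074520
  y ← 1.840000 + 0.27·(-0.074520) = 1.819880
y(0.27) ≈ 1.8199

1.8199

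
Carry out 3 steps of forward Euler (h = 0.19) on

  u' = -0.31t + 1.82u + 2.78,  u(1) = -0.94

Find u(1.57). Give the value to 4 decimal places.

Euler: u_{n+1} = u_n + h·f(t_n, u_n).
t=1.000000, u=-0.940000: f=0.759200 → u ← -0.940000 + 0.19·0.759200 = -0.795752
t=1.190000, u=-0.795752: f=0.962831 → u ← -0.795752 + 0.19·0.962831 = -0.612814
t=1.380000, u=-0.612814: f=1.236878 → u ← -0.612814 + 0.19·1.236878 = -0.377807
u(1.57) ≈ -0.3778

-0.3778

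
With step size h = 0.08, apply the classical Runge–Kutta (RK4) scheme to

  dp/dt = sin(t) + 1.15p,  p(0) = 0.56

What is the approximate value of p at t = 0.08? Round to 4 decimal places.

0.6173

RK4: k1 = f(t_n, p_n); k2 = f(t_n + h/2, p_n + (h/2)·k1); k3 = f(t_n + h/2, p_n + (h/2)·k2); k4 = f(t_n + h, p_n + h·k3); p_{n+1} = p_n + (h/6)·(k1 + 2k2 + 2k3 + k4).
t=0.000000, p=0.560000:
  k1 = f(0.000000, 0.560000) = 0.644000
  k2 = f(0.040000, 0.585760) = 0.713613
  k3 = f(0.040000, 0.588545) = 0.716816
  k4 = f(0.080000, 0.617345) = 0.789862
  p ← 0.560000 + (0.08/6)·(k1 + 2k2 + 2k3 + k4) = 0.617263
p(0.08) ≈ 0.6173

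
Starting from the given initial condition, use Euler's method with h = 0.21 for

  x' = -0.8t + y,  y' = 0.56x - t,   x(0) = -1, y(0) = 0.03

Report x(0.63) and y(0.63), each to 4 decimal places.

-1.1701, -0.4599

Euler on (x,y): x_{n+1} = x_n + h·x', y_{n+1} = y_n + h·y'.
0.000000: (-1.000000, 0.030000); f=(0.030000, -0.560000) → (-0.993700, -0.087600)
0.210000: (-0.993700, -0.087600); f=(-0.255600, -0.766472) → (-1.047376, -0.248559)
0.420000: (-1.047376, -0.248559); f=(-0.584559, -1.006531) → (-1.170133, -0.459931)
(x(0.63), y(0.63)) ≈ (-1.1701, -0.4599)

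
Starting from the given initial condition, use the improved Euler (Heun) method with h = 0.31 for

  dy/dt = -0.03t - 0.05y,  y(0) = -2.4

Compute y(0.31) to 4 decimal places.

Heun: k1 = f(t_n, y_n); k2 = f(t_n + h, y_n + h·k1); y_{n+1} = y_n + (h/2)·(k1 + k2).
t=0.000000, y=-2.400000:
  k1 = f(0.000000, -2.400000) = 0.120000
  k2 = f(0.310000, -2.362800) = 0.108840
  y ← -2.400000 + (0.31/2)·(0.120000 + 0.108840) = -2.364530
y(0.31) ≈ -2.3645

-2.3645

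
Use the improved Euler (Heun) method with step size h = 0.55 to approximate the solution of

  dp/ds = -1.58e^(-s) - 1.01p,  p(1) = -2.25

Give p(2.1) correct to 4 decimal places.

-0.9987

Heun: k1 = f(s_n, p_n); k2 = f(s_n + h, p_n + h·k1); p_{n+1} = p_n + (h/2)·(k1 + k2).
s=1.000000, p=-2.250000:
  k1 = f(1.000000, -2.250000) = 1.691250
  k2 = f(1.550000, -1.319812) = 0.997659
  p ← -2.250000 + (0.55/2)·(1.691250 + 0.997659) = -1.510550
s=1.550000, p=-1.510550:
  k1 = f(1.550000, -1.510550) = 1.190304
  k2 = f(2.100000, -0.855883) = 0.670961
  p ← -1.510550 + (0.55/2)·(1.190304 + 0.670961) = -0.998702
p(2.1) ≈ -0.9987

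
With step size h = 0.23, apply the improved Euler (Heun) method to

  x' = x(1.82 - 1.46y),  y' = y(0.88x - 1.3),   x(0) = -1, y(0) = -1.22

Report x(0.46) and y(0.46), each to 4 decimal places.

-3.4408, -0.3591

Heun on (x,y): k1 = f(t_n, state_n); k2 = f(t_n + h, state_n + h·k1); state_{n+1} = state_n + (h/2)·(k1 + k2).
0.000000: (-1.000000, -1.220000)
  k1 = (-3.601200, 2.659600)
  predictor → (-1.828276, -0.608292)
  k2 = (-4.951166, 1.769450)
  → (-1.983522, -0.710659)
0.230000: (-1.983522, -0.710659)
  k1 = (-5.668038, 2.164312)
  predictor → (-3.287171, -0.212867)
  k2 = (-7.004259, 0.892491)
  → (-3.440836, -0.359127)
(x(0.46), y(0.46)) ≈ (-3.4408, -0.3591)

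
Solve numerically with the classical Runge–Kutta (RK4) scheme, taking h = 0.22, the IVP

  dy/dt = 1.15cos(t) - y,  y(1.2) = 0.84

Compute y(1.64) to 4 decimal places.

0.5955

RK4: k1 = f(t_n, y_n); k2 = f(t_n + h/2, y_n + (h/2)·k1); k3 = f(t_n + h/2, y_n + (h/2)·k2); k4 = f(t_n + h, y_n + h·k3); y_{n+1} = y_n + (h/6)·(k1 + 2k2 + 2k3 + k4).
t=1.200000, y=0.840000:
  k1 = f(1.200000, 0.840000) = -0.423289
  k2 = f(1.310000, 0.793438) = -0.496911
  k3 = f(1.310000, 0.785340) = -0.488812
  k4 = f(1.420000, 0.732461) = -0.559702
  y ← 0.840000 + (0.22/6)·(k1 + 2k2 + 2k3 + k4) = 0.731671
t=1.420000, y=0.731671:
  k1 = f(1.420000, 0.731671) = -0.558911
  k2 = f(1.530000, 0.670190) = -0.623288
  k3 = f(1.530000, 0.663109) = -0.616206
  k4 = f(1.640000, 0.596105) = -0.675626
  y ← 0.731671 + (0.22/6)·(k1 + 2k2 + 2k3 + k4) = 0.595508
y(1.64) ≈ 0.5955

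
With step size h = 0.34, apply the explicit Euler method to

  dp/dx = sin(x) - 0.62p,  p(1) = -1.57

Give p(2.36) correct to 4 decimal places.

Euler: p_{n+1} = p_n + h·f(x_n, p_n).
x=1.000000, p=-1.570000: f=1.814871 → p ← -1.570000 + 0.34·1.814871 = -0.952944
x=1.340000, p=-0.952944: f=1.564310 → p ← -0.952944 + 0.34·1.564310 = -0.421079
x=1.680000, p=-0.421079: f=1.255112 → p ← -0.421079 + 0.34·1.255112 = 0.005659
x=2.020000, p=0.005659: f=0.897284 → p ← 0.005659 + 0.34·0.897284 = 0.310736
p(2.36) ≈ 0.3107

0.3107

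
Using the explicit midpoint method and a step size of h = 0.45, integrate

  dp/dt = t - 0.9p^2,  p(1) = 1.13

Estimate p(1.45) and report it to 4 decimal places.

Midpoint: k1 = f(t_n, p_n); k2 = f(t_n + h/2, p_n + (h/2)·k1); p_{n+1} = p_n + h·k2.
t=1.000000, p=1.130000:
  k1 = f(1.000000, 1.130000) = -0.149210
  k2 = f(1.225000, 1.096428) = 0.143062
  p ← 1.130000 + 0.45·0.143062 = 1.194378
p(1.45) ≈ 1.1944

1.1944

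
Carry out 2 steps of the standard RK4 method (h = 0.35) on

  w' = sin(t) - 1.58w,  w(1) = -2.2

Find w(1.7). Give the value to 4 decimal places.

RK4: k1 = f(t_n, w_n); k2 = f(t_n + h/2, w_n + (h/2)·k1); k3 = f(t_n + h/2, w_n + (h/2)·k2); k4 = f(t_n + h, w_n + h·k3); w_{n+1} = w_n + (h/6)·(k1 + 2k2 + 2k3 + k4).
t=1.000000, w=-2.200000:
  k1 = f(1.000000, -2.200000) = 4.317471
  k2 = f(1.175000, -1.444443) = 3.204909
  k3 = f(1.175000, -1.639141) = 3.512532
  k4 = f(1.350000, -0.970614) = 2.509293
  w ← -2.200000 + (0.35/6)·(k1 + 2k2 + 2k3 + k4) = -1.018071
t=1.350000, w=-1.018071:
  k1 = f(1.350000, -1.018071) = 2.584275
  k2 = f(1.525000, -0.565822) = 1.892951
  k3 = f(1.525000, -0.686804) = 2.084102
  k4 = f(1.700000, -0.288635) = 1.447708
  w ← -1.018071 + (0.35/6)·(k1 + 2k2 + 2k3 + k4) = -0.318882
w(1.7) ≈ -0.3189

-0.3189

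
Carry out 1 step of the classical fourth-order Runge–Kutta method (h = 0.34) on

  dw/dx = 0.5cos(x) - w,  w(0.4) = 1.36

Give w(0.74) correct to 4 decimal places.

RK4: k1 = f(x_n, w_n); k2 = f(x_n + h/2, w_n + (h/2)·k1); k3 = f(x_n + h/2, w_n + (h/2)·k2); k4 = f(x_n + h, w_n + h·k3); w_{n+1} = w_n + (h/6)·(k1 + 2k2 + 2k3 + k4).
x=0.400000, w=1.360000:
  k1 = f(0.400000, 1.360000) = -0.899470
  k2 = f(0.570000, 1.207090) = -0.786140
  k3 = f(0.570000, 1.226356) = -0.805406
  k4 = f(0.740000, 1.086162) = -0.716928
  w ← 1.360000 + (0.34/6)·(k1 + 2k2 + 2k3 + k4) = 1.088029
w(0.74) ≈ 1.0880

1.0880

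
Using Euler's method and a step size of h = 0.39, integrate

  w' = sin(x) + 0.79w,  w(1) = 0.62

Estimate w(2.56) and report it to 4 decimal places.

Euler: w_{n+1} = w_n + h·f(x_n, w_n).
x=1.000000, w=0.620000: f=1.331271 → w ← 0.620000 + 0.39·1.331271 = 1.139196
x=1.390000, w=1.139196: f=1.883665 → w ← 1.139196 + 0.39·1.883665 = 1.873825
x=1.780000, w=1.873825: f=2.458519 → w ← 1.873825 + 0.39·2.458519 = 2.832647
x=2.170000, w=2.832647: f=3.063576 → w ← 2.832647 + 0.39·3.063576 = 4.027442
w(2.56) ≈ 4.0274

4.0274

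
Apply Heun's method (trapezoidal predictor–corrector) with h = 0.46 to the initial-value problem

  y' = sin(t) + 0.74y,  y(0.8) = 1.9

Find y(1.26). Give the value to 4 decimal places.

3.0970

Heun: k1 = f(t_n, y_n); k2 = f(t_n + h, y_n + h·k1); y_{n+1} = y_n + (h/2)·(k1 + k2).
t=0.800000, y=1.900000:
  k1 = f(0.800000, 1.900000) = 2.123356
  k2 = f(1.260000, 2.876744) = 3.080881
  y ← 1.900000 + (0.46/2)·(2.123356 + 3.080881) = 3.096974
y(1.26) ≈ 3.0970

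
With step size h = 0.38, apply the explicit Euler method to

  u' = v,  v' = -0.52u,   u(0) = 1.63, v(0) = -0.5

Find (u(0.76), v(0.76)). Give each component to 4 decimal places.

1.1276, -1.1066

Euler on (u,v): u_{n+1} = u_n + h·u', v_{n+1} = v_n + h·v'.
0.000000: (1.630000, -0.500000); f=(-0.500000, -0.847600) → (1.440000, -0.822088)
0.380000: (1.440000, -0.822088); f=(-0.822088, -0.748800) → (1.127607, -1.106632)
(u(0.76), v(0.76)) ≈ (1.1276, -1.1066)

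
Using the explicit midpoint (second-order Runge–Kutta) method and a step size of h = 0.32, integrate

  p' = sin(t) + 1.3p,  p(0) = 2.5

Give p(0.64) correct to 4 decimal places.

Midpoint: k1 = f(t_n, p_n); k2 = f(t_n + h/2, p_n + (h/2)·k1); p_{n+1} = p_n + h·k2.
t=0.000000, p=2.500000:
  k1 = f(0.000000, 2.500000) = 3.250000
  k2 = f(0.160000, 3.020000) = 4.085318
  p ← 2.500000 + 0.32·4.085318 = 3.807302
t=0.320000, p=3.807302:
  k1 = f(0.320000, 3.807302) = 5.264059
  k2 = f(0.480000, 4.649551) = 6.506196
  p ← 3.807302 + 0.32·6.506196 = 5.889284
p(0.64) ≈ 5.8893

5.8893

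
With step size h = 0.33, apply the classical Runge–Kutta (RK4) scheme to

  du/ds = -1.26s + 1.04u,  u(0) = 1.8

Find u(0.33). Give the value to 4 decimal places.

2.4598

RK4: k1 = f(s_n, u_n); k2 = f(s_n + h/2, u_n + (h/2)·k1); k3 = f(s_n + h/2, u_n + (h/2)·k2); k4 = f(s_n + h, u_n + h·k3); u_{n+1} = u_n + (h/6)·(k1 + 2k2 + 2k3 + k4).
s=0.000000, u=1.800000:
  k1 = f(0.000000, 1.800000) = 1.872000
  k2 = f(0.165000, 2.108880) = 1.985335
  k3 = f(0.165000, 2.127580) = 2.004784
  k4 = f(0.330000, 2.461579) = 2.144242
  u ← 1.800000 + (0.33/6)·(k1 + 2k2 + 2k3 + k4) = 2.459806
u(0.33) ≈ 2.4598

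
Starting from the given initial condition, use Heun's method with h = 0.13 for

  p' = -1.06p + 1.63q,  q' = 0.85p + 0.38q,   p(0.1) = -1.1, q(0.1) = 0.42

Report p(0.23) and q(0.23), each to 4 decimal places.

Heun on (p,q): k1 = f(s_n, state_n); k2 = f(s_n + h, state_n + h·k1); state_{n+1} = state_n + (h/2)·(k1 + k2).
0.100000: (-1.100000, 0.420000)
  k1 = (1.850600, -0.775400)
  predictor → (-0.859422, 0.319198)
  k2 = (1.431280, -0.609213)
  → (-0.886678, 0.330000)
(p(0.23), q(0.23)) ≈ (-0.8867, 0.3300)

-0.8867, 0.3300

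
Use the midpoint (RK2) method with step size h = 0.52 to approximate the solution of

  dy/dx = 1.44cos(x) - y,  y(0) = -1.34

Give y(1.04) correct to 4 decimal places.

0.1816

Midpoint: k1 = f(x_n, y_n); k2 = f(x_n + h/2, y_n + (h/2)·k1); y_{n+1} = y_n + h·k2.
x=0.000000, y=-1.340000:
  k1 = f(0.000000, -1.340000) = 2.780000
  k2 = f(0.260000, -0.617200) = 2.008802
  y ← -1.340000 + 0.52·2.008802 = -0.295423
x=0.520000, y=-0.295423:
  k1 = f(0.520000, -0.295423) = 1.545083
  k2 = f(0.780000, 0.106298) = 0.917417
  y ← -0.295423 + 0.52·0.917417 = 0.181634
y(1.04) ≈ 0.1816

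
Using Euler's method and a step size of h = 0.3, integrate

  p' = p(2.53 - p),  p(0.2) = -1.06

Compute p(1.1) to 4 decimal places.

-17.8822

Euler: p_{n+1} = p_n + h·f(x_n, p_n).
x=0.200000, p=-1.060000: f=-3.805400 → p ← -1.060000 + 0.3·(-3.805400) = -2.201620
x=0.500000, p=-2.201620: f=-10.417229 → p ← -2.201620 + 0.3·(-10.417229) = -5.326789
x=0.800000, p=-5.326789: f=-41.851454 → p ← -5.326789 + 0.3·(-41.851454) = -17.882225
p(1.1) ≈ -17.8822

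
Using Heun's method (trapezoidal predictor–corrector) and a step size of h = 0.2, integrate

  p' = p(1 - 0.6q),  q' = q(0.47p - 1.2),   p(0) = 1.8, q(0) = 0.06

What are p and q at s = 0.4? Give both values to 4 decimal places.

Heun on (p,q): k1 = f(s_n, state_n); k2 = f(s_n + h, state_n + h·k1); state_{n+1} = state_n + (h/2)·(k1 + k2).
0.000000: (1.800000, 0.060000)
  k1 = (1.735200, -0.021240)
  predictor → (2.147040, 0.055752)
  k2 = (2.075219, -0.010643)
  → (2.181042, 0.056812)
0.200000: (2.181042, 0.056812)
  k1 = (2.106697, -0.009937)
  predictor → (2.602381, 0.054824)
  k2 = (2.516777, 0.001267)
  → (2.643389, 0.055945)
(p(0.4), q(0.4)) ≈ (2.6434, 0.0559)

2.6434, 0.0559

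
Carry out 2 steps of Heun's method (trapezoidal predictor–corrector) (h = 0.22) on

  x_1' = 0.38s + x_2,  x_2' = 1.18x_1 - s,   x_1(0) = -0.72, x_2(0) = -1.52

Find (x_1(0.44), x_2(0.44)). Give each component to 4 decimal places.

Heun on (x_1,x_2): k1 = f(s_n, state_n); k2 = f(s_n + h, state_n + h·k1); state_{n+1} = state_n + (h/2)·(k1 + k2).
0.000000: (-0.720000, -1.520000)
  k1 = (-1.520000, -0.849600)
  predictor → (-1.054400, -1.706912)
  k2 = (-1.623312, -1.464192)
  → (-1.065764, -1.774517)
0.220000: (-1.065764, -1.774517)
  k1 = (-1.690917, -1.477602)
  predictor → (-1.437766, -2.099590)
  k2 = (-1.932390, -2.136564)
  → (-1.464328, -2.172075)
(x_1(0.44), x_2(0.44)) ≈ (-1.4643, -2.1721)

-1.4643, -2.1721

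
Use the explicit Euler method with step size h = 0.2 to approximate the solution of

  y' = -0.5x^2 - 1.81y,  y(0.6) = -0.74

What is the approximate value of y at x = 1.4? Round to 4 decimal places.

-0.3658

Euler: y_{n+1} = y_n + h·f(x_n, y_n).
x=0.600000, y=-0.740000: f=1.159400 → y ← -0.740000 + 0.2·1.159400 = -0.508120
x=0.800000, y=-0.508120: f=0.599697 → y ← -0.508120 + 0.2·0.599697 = -0.388181
x=1.000000, y=-0.388181: f=0.202607 → y ← -0.388181 + 0.2·0.202607 = -0.347659
x=1.200000, y=-0.347659: f=-0.090737 → y ← -0.347659 + 0.2·(-0.090737) = -0.365807
y(1.4) ≈ -0.3658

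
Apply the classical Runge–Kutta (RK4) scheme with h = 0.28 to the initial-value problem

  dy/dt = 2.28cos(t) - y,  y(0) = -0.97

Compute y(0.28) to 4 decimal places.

-0.1841

RK4: k1 = f(t_n, y_n); k2 = f(t_n + h/2, y_n + (h/2)·k1); k3 = f(t_n + h/2, y_n + (h/2)·k2); k4 = f(t_n + h, y_n + h·k3); y_{n+1} = y_n + (h/6)·(k1 + 2k2 + 2k3 + k4).
t=0.000000, y=-0.970000:
  k1 = f(0.000000, -0.970000) = 3.250000
  k2 = f(0.140000, -0.515000) = 2.772692
  k3 = f(0.140000, -0.581823) = 2.839516
  k4 = f(0.280000, -0.174936) = 2.366142
  y ← -0.970000 + (0.28/6)·(k1 + 2k2 + 2k3 + k4) = -0.184107
y(0.28) ≈ -0.1841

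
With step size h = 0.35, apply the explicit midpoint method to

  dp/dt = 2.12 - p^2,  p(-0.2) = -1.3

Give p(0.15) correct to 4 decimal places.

Midpoint: k1 = f(t_n, p_n); k2 = f(t_n + h/2, p_n + (h/2)·k1); p_{n+1} = p_n + h·k2.
t=-0.200000, p=-1.300000:
  k1 = f(-0.200000, -1.300000) = 0.430000
  k2 = f(-0.025000, -1.224750) = 0.619987
  p ← -1.300000 + 0.35·0.619987 = -1.083004
p(0.15) ≈ -1.0830

-1.0830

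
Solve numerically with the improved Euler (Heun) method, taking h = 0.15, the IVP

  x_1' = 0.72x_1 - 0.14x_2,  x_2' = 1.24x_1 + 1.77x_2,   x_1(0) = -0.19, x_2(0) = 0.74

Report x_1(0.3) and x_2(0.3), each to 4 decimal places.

-0.2783, 1.1431

Heun on (x_1,x_2): k1 = f(t_n, state_n); k2 = f(t_n + h, state_n + h·k1); state_{n+1} = state_n + (h/2)·(k1 + k2).
0.000000: (-0.190000, 0.740000)
  k1 = (-0.240400, 1.074200)
  predictor → (-0.226060, 0.901130)
  k2 = (-0.288921, 1.314686)
  → (-0.229699, 0.919166)
0.150000: (-0.229699, 0.919166)
  k1 = (-0.294067, 1.342098)
  predictor → (-0.273809, 1.120481)
  k2 = (-0.354010, 1.643728)
  → (-0.278305, 1.143103)
(x_1(0.3), x_2(0.3)) ≈ (-0.2783, 1.1431)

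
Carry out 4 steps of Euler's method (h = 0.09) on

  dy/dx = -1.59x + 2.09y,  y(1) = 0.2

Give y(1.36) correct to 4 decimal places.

Euler: y_{n+1} = y_n + h·f(x_n, y_n).
x=1.000000, y=0.200000: f=-1.172000 → y ← 0.200000 + 0.09·(-1.172000) = 0.094520
x=1.090000, y=0.094520: f=-1.535553 → y ← 0.094520 + 0.09·(-1.535553) = -0.043680
x=1.180000, y=-0.043680: f=-1.967491 → y ← -0.043680 + 0.09·(-1.967491) = -0.220754
x=1.270000, y=-0.220754: f=-2.480676 → y ← -0.220754 + 0.09·(-2.480676) = -0.444015
y(1.36) ≈ -0.4440

-0.4440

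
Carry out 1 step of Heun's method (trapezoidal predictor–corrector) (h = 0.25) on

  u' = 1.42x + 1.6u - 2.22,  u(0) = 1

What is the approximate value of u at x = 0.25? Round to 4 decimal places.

Heun: k1 = f(x_n, u_n); k2 = f(x_n + h, u_n + h·k1); u_{n+1} = u_n + (h/2)·(k1 + k2).
x=0.000000, u=1.000000:
  k1 = f(0.000000, 1.000000) = -0.620000
  k2 = f(0.250000, 0.845000) = -0.513000
  u ← 1.000000 + (0.25/2)·(-0.620000 + (-0.513000)) = 0.858375
u(0.25) ≈ 0.8584

0.8584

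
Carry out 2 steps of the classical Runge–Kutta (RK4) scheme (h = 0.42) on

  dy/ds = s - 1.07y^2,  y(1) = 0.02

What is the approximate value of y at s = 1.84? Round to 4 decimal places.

RK4: k1 = f(s_n, y_n); k2 = f(s_n + h/2, y_n + (h/2)·k1); k3 = f(s_n + h/2, y_n + (h/2)·k2); k4 = f(s_n + h, y_n + h·k3); y_{n+1} = y_n + (h/6)·(k1 + 2k2 + 2k3 + k4).
s=1.000000, y=0.020000:
  k1 = f(1.000000, 0.020000) = 0.999572
  k2 = f(1.210000, 0.229910) = 1.153441
  k3 = f(1.210000, 0.262223) = 1.136426
  k4 = f(1.420000, 0.497299) = 1.155382
  y ← 0.020000 + (0.42/6)·(k1 + 2k2 + 2k3 + k4) = 0.491428
s=1.420000, y=0.491428:
  k1 = f(1.420000, 0.491428) = 1.161593
  k2 = f(1.630000, 0.735363) = 1.051388
  k3 = f(1.630000, 0.712220) = 1.087235
  k4 = f(1.840000, 0.948067) = 0.878251
  y ← 0.491428 + (0.42/6)·(k1 + 2k2 + 2k3 + k4) = 0.933625
y(1.84) ≈ 0.9336

0.9336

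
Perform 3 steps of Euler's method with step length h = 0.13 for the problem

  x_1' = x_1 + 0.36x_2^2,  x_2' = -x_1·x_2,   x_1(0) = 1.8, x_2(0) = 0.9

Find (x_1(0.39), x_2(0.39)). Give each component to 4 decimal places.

2.6826, 0.3489

Euler on (x_1,x_2): x_1_{n+1} = x_1_n + h·x_1', x_2_{n+1} = x_2_n + h·x_2'.
0.000000: (1.800000, 0.900000); f=(2.091600, -1.620000) → (2.071908, 0.689400)
0.130000: (2.071908, 0.689400); f=(2.243006, -1.428373) → (2.363499, 0.503711)
0.260000: (2.363499, 0.503711); f=(2.454840, -1.190521) → (2.682628, 0.348944)
(x_1(0.39), x_2(0.39)) ≈ (2.6826, 0.3489)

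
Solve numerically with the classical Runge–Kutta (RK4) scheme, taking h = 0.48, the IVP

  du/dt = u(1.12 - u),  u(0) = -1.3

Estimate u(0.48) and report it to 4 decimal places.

-8.7123

RK4: k1 = f(t_n, u_n); k2 = f(t_n + h/2, u_n + (h/2)·k1); k3 = f(t_n + h/2, u_n + (h/2)·k2); k4 = f(t_n + h, u_n + h·k3); u_{n+1} = u_n + (h/6)·(k1 + 2k2 + 2k3 + k4).
t=0.000000, u=-1.300000:
  k1 = f(0.000000, -1.300000) = -3.146000
  k2 = f(0.240000, -2.055040) = -6.524834
  k3 = f(0.240000, -2.865960) = -11.423603
  k4 = f(0.480000, -6.783330) = -53.610890
  u ← -1.300000 + (0.48/6)·(k1 + 2k2 + 2k3 + k4) = -8.712301
u(0.48) ≈ -8.7123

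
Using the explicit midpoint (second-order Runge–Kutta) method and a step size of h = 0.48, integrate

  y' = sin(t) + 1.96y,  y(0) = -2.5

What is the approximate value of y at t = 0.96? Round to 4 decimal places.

Midpoint: k1 = f(t_n, y_n); k2 = f(t_n + h/2, y_n + (h/2)·k1); y_{n+1} = y_n + h·k2.
t=0.000000, y=-2.500000:
  k1 = f(0.000000, -2.500000) = -4.900000
  k2 = f(0.240000, -3.676000) = -6.967257
  y ← -2.500000 + 0.48·(-6.967257) = -5.844284
t=0.480000, y=-5.844284:
  k1 = f(0.480000, -5.844284) = -10.993017
  k2 = f(0.720000, -8.482608) = -15.966526
  y ← -5.844284 + 0.48·(-15.966526) = -13.508216
y(0.96) ≈ -13.5082

-13.5082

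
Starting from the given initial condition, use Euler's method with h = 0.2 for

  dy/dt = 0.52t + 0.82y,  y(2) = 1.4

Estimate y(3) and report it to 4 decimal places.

Euler: y_{n+1} = y_n + h·f(t_n, y_n).
t=2.000000, y=1.400000: f=2.188000 → y ← 1.400000 + 0.2·2.188000 = 1.837600
t=2.200000, y=1.837600: f=2.650832 → y ← 1.837600 + 0.2·2.650832 = 2.367766
t=2.400000, y=2.367766: f=3.189568 → y ← 2.367766 + 0.2·3.189568 = 3.005680
t=2.600000, y=3.005680: f=3.816658 → y ← 3.005680 + 0.2·3.816658 = 3.769012
t=2.800000, y=3.769012: f=4.546590 → y ← 3.769012 + 0.2·4.546590 = 4.678330
y(3) ≈ 4.6783

4.6783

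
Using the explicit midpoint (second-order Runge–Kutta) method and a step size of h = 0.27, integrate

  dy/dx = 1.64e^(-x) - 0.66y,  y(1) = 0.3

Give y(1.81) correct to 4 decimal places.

Midpoint: k1 = f(x_n, y_n); k2 = f(x_n + h/2, y_n + (h/2)·k1); y_{n+1} = y_n + h·k2.
x=1.000000, y=0.300000:
  k1 = f(1.000000, 0.300000) = 0.405322
  k2 = f(1.135000, 0.354719) = 0.293018
  y ← 0.300000 + 0.27·0.293018 = 0.379115
x=1.270000, y=0.379115:
  k1 = f(1.270000, 0.379115) = 0.210348
  k2 = f(1.405000, 0.407512) = 0.133444
  y ← 0.379115 + 0.27·0.133444 = 0.415145
x=1.540000, y=0.415145:
  k1 = f(1.540000, 0.415145) = 0.077589
  k2 = f(1.675000, 0.425619) = 0.026277
  y ← 0.415145 + 0.27·0.026277 = 0.422239
y(1.81) ≈ 0.4222

0.4222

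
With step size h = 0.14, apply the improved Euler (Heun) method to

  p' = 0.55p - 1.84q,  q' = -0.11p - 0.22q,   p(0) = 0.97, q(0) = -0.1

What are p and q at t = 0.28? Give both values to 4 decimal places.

1.1936, -0.1262

Heun on (p,q): k1 = f(t_n, state_n); k2 = f(t_n + h, state_n + h·k1); state_{n+1} = state_n + (h/2)·(k1 + k2).
0.000000: (0.970000, -0.100000)
  k1 = (0.717500, -0.084700)
  predictor → (1.070450, -0.111858)
  k2 = (0.794566, -0.093141)
  → (1.075845, -0.112449)
0.140000: (1.075845, -0.112449)
  k1 = (0.798620, -0.093604)
  predictor → (1.187651, -0.125553)
  k2 = (0.884227, -0.103020)
  → (1.193644, -0.126213)
(p(0.28), q(0.28)) ≈ (1.1936, -0.1262)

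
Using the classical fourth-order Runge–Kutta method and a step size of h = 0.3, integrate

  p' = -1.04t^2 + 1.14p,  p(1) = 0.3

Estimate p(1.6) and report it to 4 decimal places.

RK4: k1 = f(t_n, p_n); k2 = f(t_n + h/2, p_n + (h/2)·k1); k3 = f(t_n + h/2, p_n + (h/2)·k2); k4 = f(t_n + h, p_n + h·k3); p_{n+1} = p_n + (h/6)·(k1 + 2k2 + 2k3 + k4).
t=1.000000, p=0.300000:
  k1 = f(1.000000, 0.300000) = -0.698000
  k2 = f(1.150000, 0.195300) = -1.152758
  k3 = f(1.150000, 0.127086) = -1.230522
  k4 = f(1.300000, -0.069156) = -1.836438
  p ← 0.300000 + (0.3/6)·(k1 + 2k2 + 2k3 + k4) = -0.065050
t=1.300000, p=-0.065050:
  k1 = f(1.300000, -0.065050) = -1.831757
  k2 = f(1.450000, -0.339813) = -2.573987
  k3 = f(1.450000, -0.451148) = -2.700909
  k4 = f(1.600000, -0.875322) = -3.660268
  p ← -0.065050 + (0.3/6)·(k1 + 2k2 + 2k3 + k4) = -0.867141
p(1.6) ≈ -0.8671

-0.8671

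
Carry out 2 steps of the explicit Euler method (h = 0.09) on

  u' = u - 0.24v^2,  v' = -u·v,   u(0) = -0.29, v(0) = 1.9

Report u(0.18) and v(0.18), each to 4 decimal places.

Euler on (u,v): u_{n+1} = u_n + h·u', v_{n+1} = v_n + h·v'.
0.000000: (-0.290000, 1.900000); f=(-1.156400, 0.551000) → (-0.394076, 1.949590)
0.090000: (-0.394076, 1.949590); f=(-1.306292, 0.768287) → (-0.511642, 2.018736)
(u(0.18), v(0.18)) ≈ (-0.5116, 2.0187)

-0.5116, 2.0187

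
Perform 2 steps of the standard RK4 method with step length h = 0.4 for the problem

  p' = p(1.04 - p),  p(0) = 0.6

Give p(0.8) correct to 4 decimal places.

0.7884

RK4: k1 = f(x_n, p_n); k2 = f(x_n + h/2, p_n + (h/2)·k1); k3 = f(x_n + h/2, p_n + (h/2)·k2); k4 = f(x_n + h, p_n + h·k3); p_{n+1} = p_n + (h/6)·(k1 + 2k2 + 2k3 + k4).
x=0.000000, p=0.600000:
  k1 = f(0.000000, 0.600000) = 0.264000
  k2 = f(0.200000, 0.652800) = 0.252764
  k3 = f(0.200000, 0.650553) = 0.253356
  k4 = f(0.400000, 0.701342) = 0.237515
  p ← 0.600000 + (0.4/6)·(k1 + 2k2 + 2k3 + k4) = 0.700917
x=0.400000, p=0.700917:
  k1 = f(0.400000, 0.700917) = 0.237669
  k2 = f(0.600000, 0.748451) = 0.218210
  k3 = f(0.600000, 0.744559) = 0.219973
  k4 = f(0.800000, 0.788906) = 0.198089
  p ← 0.700917 + (0.4/6)·(k1 + 2k2 + 2k3 + k4) = 0.788392
p(0.8) ≈ 0.7884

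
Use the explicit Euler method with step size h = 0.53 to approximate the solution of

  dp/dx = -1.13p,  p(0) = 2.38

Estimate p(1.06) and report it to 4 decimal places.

0.3829

Euler: p_{n+1} = p_n + h·f(x_n, p_n).
x=0.000000, p=2.380000: f=-2.689400 → p ← 2.380000 + 0.53·(-2.689400) = 0.954618
x=0.530000, p=0.954618: f=-1.078718 → p ← 0.954618 + 0.53·(-1.078718) = 0.382897
p(1.06) ≈ 0.3829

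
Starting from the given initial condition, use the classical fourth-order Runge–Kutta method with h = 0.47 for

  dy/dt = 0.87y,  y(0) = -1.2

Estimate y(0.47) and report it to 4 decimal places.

RK4: k1 = f(t_n, y_n); k2 = f(t_n + h/2, y_n + (h/2)·k1); k3 = f(t_n + h/2, y_n + (h/2)·k2); k4 = f(t_n + h, y_n + h·k3); y_{n+1} = y_n + (h/6)·(k1 + 2k2 + 2k3 + k4).
t=0.000000, y=-1.200000:
  k1 = f(0.000000, -1.200000) = -1.044000
  k2 = f(0.235000, -1.445340) = -1.257446
  k3 = f(0.235000, -1.495500) = -1.301085
  k4 = f(0.470000, -1.811510) = -1.576014
  y ← -1.200000 + (0.47/6)·(k1 + 2k2 + 2k3 + k4) = -1.806071
y(0.47) ≈ -1.8061

-1.8061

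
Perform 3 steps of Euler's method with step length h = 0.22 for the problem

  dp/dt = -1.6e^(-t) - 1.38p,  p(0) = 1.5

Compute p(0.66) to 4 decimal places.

Euler: p_{n+1} = p_n + h·f(t_n, p_n).
t=0.000000, p=1.500000: f=-3.670000 → p ← 1.500000 + 0.22·(-3.670000) = 0.692600
t=0.220000, p=0.692600: f=-2.239818 → p ← 0.692600 + 0.22·(-2.239818) = 0.199840
t=0.440000, p=0.199840: f=-1.306238 → p ← 0.199840 + 0.22·(-1.306238) = -0.087532
p(0.66) ≈ -0.0875

-0.0875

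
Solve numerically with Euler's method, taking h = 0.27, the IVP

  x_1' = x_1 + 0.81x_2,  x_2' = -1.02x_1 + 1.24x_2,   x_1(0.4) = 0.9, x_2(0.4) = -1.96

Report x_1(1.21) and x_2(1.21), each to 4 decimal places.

Euler on (x_1,x_2): x_1_{n+1} = x_1_n + h·x_1', x_2_{n+1} = x_2_n + h·x_2'.
0.400000: (0.900000, -1.960000); f=(-0.687600, -3.348400) → (0.714348, -2.864068)
0.670000: (0.714348, -2.864068); f=(-1.605547, -4.280079) → (0.280850, -4.019689)
0.940000: (0.280850, -4.019689); f=(-2.975098, -5.270882) → (-0.522426, -5.442828)
(x_1(1.21), x_2(1.21)) ≈ (-0.5224, -5.4428)

-0.5224, -5.4428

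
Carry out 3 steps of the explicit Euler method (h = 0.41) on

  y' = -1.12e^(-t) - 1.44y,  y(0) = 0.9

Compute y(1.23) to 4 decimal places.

-0.3423

Euler: y_{n+1} = y_n + h·f(t_n, y_n).
t=0.000000, y=0.900000: f=-2.416000 → y ← 0.900000 + 0.41·(-2.416000) = -0.090560
t=0.410000, y=-0.090560: f=-0.612882 → y ← -0.090560 + 0.41·(-0.612882) = -0.341842
t=0.820000, y=-0.341842: f=-0.001032 → y ← -0.341842 + 0.41·(-0.001032) = -0.342265
y(1.23) ≈ -0.3423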